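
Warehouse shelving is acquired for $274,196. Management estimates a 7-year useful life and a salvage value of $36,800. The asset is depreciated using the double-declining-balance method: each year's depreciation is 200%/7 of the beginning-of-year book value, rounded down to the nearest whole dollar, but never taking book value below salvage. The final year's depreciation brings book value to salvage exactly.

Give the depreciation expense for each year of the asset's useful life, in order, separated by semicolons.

$78,341; $55,958; $39,970; $28,550; $20,393; $14,184; $0

Depreciable base = $274,196 − $36,800 = $237,396.
Year 1: ⌊$274,196 × 200%/7⌋ = $78,341. Book value $195,855.
Year 2: ⌊$195,855 × 200%/7⌋ = $55,958. Book value $139,897.
Year 3: ⌊$139,897 × 200%/7⌋ = $39,970. Book value $99,927.
Year 4: ⌊$99,927 × 200%/7⌋ = $28,550. Book value $71,377.
Year 5: ⌊$71,377 × 200%/7⌋ = $20,393. Book value $50,984.
Year 6: ⌊$50,984 × 200%/7⌋ = $14,566, capped at $14,184. Book value $36,800.
Year 7 (final): $36,800 − $36,800 = $0. Book value $36,800.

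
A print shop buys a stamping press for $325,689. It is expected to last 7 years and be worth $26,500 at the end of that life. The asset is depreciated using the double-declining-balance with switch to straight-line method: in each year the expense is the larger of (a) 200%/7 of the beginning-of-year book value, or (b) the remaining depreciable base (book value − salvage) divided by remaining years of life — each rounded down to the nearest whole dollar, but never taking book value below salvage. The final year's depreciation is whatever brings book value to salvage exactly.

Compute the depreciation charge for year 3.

$47,476

Depreciable base = $325,689 − $26,500 = $299,189.
Year 1: DB = ⌊$325,689 × 200%/7⌋ = $93,054; SL = ⌊$299,189/7⌋ = $42,741 → take DB $93,054. Book value $232,635.
Year 2: DB = ⌊$232,635 × 200%/7⌋ = $66,467; SL = ⌊$206,135/6⌋ = $34,355 → take DB $66,467. Book value $166,168.
Year 3: DB = ⌊$166,168 × 200%/7⌋ = $47,476; SL = ⌊$139,668/5⌋ = $27,933 → take DB $47,476. Book value $118,692.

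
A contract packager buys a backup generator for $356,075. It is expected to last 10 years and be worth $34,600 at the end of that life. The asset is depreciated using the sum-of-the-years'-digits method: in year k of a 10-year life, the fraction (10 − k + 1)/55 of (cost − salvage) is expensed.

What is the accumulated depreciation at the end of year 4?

Depreciable base = $356,075 − $34,600 = $321,475.
Sum of the years' digits = 10+9+8+7+6+5+4+3+2+1 = 55.
Year 1: $321,475 × 10/55 = $58,450. Book value $297,625.
Year 2: $321,475 × 9/55 = $52,605. Book value $245,020.
Year 3: $321,475 × 8/55 = $46,760. Book value $198,260.
Year 4: $321,475 × 7/55 = $40,915. Book value $157,345.
Accumulated through year 4 = $356,075 − $157,345 = $198,730.

$198,730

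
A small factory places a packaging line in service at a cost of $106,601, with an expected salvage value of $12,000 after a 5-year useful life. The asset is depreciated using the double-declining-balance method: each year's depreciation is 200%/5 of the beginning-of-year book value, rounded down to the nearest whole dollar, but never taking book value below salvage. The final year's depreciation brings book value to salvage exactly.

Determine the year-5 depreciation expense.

Depreciable base = $106,601 − $12,000 = $94,601.
Year 1: ⌊$106,601 × 200%/5⌋ = $42,640. Book value $63,961.
Year 2: ⌊$63,961 × 200%/5⌋ = $25,584. Book value $38,377.
Year 3: ⌊$38,377 × 200%/5⌋ = $15,350. Book value $23,027.
Year 4: ⌊$23,027 × 200%/5⌋ = $9,210. Book value $13,817.
Year 5 (final): $13,817 − $12,000 = $1,817. Book value $12,000.

$1,817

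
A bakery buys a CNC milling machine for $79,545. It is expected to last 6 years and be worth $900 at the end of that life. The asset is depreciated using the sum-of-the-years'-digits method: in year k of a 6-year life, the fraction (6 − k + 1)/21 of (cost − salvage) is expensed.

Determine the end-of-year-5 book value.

Depreciable base = $79,545 − $900 = $78,645.
Sum of the years' digits = 6+5+4+3+2+1 = 21.
Year 1: $78,645 × 6/21 = $22,470. Book value $57,075.
Year 2: $78,645 × 5/21 = $18,725. Book value $38,350.
Year 3: $78,645 × 4/21 = $14,980. Book value $23,370.
Year 4: $78,645 × 3/21 = $11,235. Book value $12,135.
Year 5: $78,645 × 2/21 = $7,490. Book value $4,645.

$4,645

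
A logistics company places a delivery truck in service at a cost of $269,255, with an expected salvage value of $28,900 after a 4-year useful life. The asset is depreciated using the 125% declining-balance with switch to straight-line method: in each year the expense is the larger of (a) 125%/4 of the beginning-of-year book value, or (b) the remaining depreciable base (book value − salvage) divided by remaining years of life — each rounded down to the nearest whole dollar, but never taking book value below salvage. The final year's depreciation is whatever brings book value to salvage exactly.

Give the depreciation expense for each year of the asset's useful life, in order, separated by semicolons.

Depreciable base = $269,255 − $28,900 = $240,355.
Year 1: DB = ⌊$269,255 × 125%/4⌋ = $84,142; SL = ⌊$240,355/4⌋ = $60,088 → take DB $84,142. Book value $185,113.
Year 2: DB = ⌊$185,113 × 125%/4⌋ = $57,847; SL = ⌊$156,213/3⌋ = $52,071 → take DB $57,847. Book value $127,266.
Year 3: DB = ⌊$127,266 × 125%/4⌋ = $39,770; SL = ⌊$98,366/2⌋ = $49,183 → take SL $49,183. Book value $78,083.
Year 4 (final): $78,083 − $28,900 = $49,183. Book value $28,900.

$84,142; $57,847; $49,183; $49,183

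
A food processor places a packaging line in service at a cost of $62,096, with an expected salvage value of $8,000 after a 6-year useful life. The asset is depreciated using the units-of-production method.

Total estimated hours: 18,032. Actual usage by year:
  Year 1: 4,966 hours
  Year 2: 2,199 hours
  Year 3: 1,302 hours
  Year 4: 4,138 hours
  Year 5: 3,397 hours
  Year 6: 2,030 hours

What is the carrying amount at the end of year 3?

$36,695

Depreciable base = $62,096 − $8,000 = $54,096.
Rate = $54,096 / 18,032 hours = $3 per hour.
Year 1: 4,966 × $3 = $14,898. Book value $47,198.
Year 2: 2,199 × $3 = $6,597. Book value $40,601.
Year 3: 1,302 × $3 = $3,906. Book value $36,695.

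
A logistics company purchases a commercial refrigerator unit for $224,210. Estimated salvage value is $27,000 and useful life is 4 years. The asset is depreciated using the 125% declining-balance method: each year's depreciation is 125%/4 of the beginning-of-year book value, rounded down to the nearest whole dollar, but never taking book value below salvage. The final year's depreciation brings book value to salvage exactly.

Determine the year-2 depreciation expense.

Depreciable base = $224,210 − $27,000 = $197,210.
Year 1: ⌊$224,210 × 125%/4⌋ = $70,065. Book value $154,145.
Year 2: ⌊$154,145 × 125%/4⌋ = $48,170. Book value $105,975.

$48,170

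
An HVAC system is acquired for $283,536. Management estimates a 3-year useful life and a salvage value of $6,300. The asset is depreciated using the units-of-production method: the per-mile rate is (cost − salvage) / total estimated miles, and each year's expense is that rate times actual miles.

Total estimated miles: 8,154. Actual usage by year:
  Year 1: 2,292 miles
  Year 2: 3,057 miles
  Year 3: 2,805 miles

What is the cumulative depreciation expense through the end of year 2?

$181,866

Depreciable base = $283,536 − $6,300 = $277,236.
Rate = $277,236 / 8,154 miles = $34 per mile.
Year 1: 2,292 × $34 = $77,928. Book value $205,608.
Year 2: 3,057 × $34 = $103,938. Book value $101,670.
Accumulated through year 2 = $283,536 − $101,670 = $181,866.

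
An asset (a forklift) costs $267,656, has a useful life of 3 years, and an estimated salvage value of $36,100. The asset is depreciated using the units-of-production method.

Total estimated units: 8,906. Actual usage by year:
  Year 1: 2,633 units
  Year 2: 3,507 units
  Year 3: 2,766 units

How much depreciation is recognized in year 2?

Depreciable base = $267,656 − $36,100 = $231,556.
Rate = $231,556 / 8,906 units = $26 per unit.
Year 1: 2,633 × $26 = $68,458. Book value $199,198.
Year 2: 3,507 × $26 = $91,182. Book value $108,016.

$91,182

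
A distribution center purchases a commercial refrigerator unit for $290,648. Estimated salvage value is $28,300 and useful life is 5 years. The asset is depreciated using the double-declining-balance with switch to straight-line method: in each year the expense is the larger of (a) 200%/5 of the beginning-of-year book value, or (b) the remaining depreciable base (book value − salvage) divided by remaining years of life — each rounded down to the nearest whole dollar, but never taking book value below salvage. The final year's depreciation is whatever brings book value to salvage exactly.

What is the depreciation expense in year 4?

Depreciable base = $290,648 − $28,300 = $262,348.
Year 1: DB = ⌊$290,648 × 200%/5⌋ = $116,259; SL = ⌊$262,348/5⌋ = $52,469 → take DB $116,259. Book value $174,389.
Year 2: DB = ⌊$174,389 × 200%/5⌋ = $69,755; SL = ⌊$146,089/4⌋ = $36,522 → take DB $69,755. Book value $104,634.
Year 3: DB = ⌊$104,634 × 200%/5⌋ = $41,853; SL = ⌊$76,334/3⌋ = $25,444 → take DB $41,853. Book value $62,781.
Year 4: DB = ⌊$62,781 × 200%/5⌋ = $25,112; SL = ⌊$34,481/2⌋ = $17,240 → take DB $25,112. Book value $37,669.

$25,112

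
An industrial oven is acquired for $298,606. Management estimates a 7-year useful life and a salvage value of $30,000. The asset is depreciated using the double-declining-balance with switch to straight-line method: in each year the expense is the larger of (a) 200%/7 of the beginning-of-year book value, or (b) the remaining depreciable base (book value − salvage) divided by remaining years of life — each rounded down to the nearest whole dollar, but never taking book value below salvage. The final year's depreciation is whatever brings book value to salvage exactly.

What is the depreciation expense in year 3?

Depreciable base = $298,606 − $30,000 = $268,606.
Year 1: DB = ⌊$298,606 × 200%/7⌋ = $85,316; SL = ⌊$268,606/7⌋ = $38,372 → take DB $85,316. Book value $213,290.
Year 2: DB = ⌊$213,290 × 200%/7⌋ = $60,940; SL = ⌊$183,290/6⌋ = $30,548 → take DB $60,940. Book value $152,350.
Year 3: DB = ⌊$152,350 × 200%/7⌋ = $43,528; SL = ⌊$122,350/5⌋ = $24,470 → take DB $43,528. Book value $108,822.

$43,528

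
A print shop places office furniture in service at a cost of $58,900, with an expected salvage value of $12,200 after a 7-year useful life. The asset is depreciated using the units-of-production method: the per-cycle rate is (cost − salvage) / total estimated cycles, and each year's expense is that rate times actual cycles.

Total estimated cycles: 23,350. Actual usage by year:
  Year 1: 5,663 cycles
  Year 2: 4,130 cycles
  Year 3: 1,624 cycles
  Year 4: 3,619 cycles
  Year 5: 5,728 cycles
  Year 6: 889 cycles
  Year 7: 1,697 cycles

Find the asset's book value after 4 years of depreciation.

Depreciable base = $58,900 − $12,200 = $46,700.
Rate = $46,700 / 23,350 cycles = $2 per cycle.
Year 1: 5,663 × $2 = $11,326. Book value $47,574.
Year 2: 4,130 × $2 = $8,260. Book value $39,314.
Year 3: 1,624 × $2 = $3,248. Book value $36,066.
Year 4: 3,619 × $2 = $7,238. Book value $28,828.

$28,828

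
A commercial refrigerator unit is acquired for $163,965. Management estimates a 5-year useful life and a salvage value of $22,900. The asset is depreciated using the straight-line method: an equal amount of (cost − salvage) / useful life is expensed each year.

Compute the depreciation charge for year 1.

Depreciable base = $163,965 − $22,900 = $141,065.
Annual expense = $141,065 / 5 = $28,213.

$28,213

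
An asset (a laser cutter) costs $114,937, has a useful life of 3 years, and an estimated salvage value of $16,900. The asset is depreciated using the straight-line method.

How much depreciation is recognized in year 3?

Depreciable base = $114,937 − $16,900 = $98,037.
Annual expense = $98,037 / 3 = $32,679.

$32,679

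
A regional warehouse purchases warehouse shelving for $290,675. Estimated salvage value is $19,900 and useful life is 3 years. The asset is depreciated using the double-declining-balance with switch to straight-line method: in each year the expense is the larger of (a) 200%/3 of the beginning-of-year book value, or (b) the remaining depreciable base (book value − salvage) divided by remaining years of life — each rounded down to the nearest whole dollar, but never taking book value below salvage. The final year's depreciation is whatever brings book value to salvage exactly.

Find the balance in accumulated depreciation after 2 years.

Depreciable base = $290,675 − $19,900 = $270,775.
Year 1: DB = ⌊$290,675 × 200%/3⌋ = $193,783; SL = ⌊$270,775/3⌋ = $90,258 → take DB $193,783. Book value $96,892.
Year 2: DB = ⌊$96,892 × 200%/3⌋ = $64,594; SL = ⌊$76,992/2⌋ = $38,496 → take DB $64,594. Book value $32,298.
Accumulated through year 2 = $290,675 − $32,298 = $258,377.

$258,377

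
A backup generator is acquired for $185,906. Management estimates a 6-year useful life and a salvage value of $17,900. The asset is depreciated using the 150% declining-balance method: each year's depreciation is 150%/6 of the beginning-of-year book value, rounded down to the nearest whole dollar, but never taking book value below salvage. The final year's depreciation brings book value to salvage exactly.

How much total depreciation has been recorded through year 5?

Depreciable base = $185,906 − $17,900 = $168,006.
Year 1: ⌊$185,906 × 150%/6⌋ = $46,476. Book value $139,430.
Year 2: ⌊$139,430 × 150%/6⌋ = $34,857. Book value $104,573.
Year 3: ⌊$104,573 × 150%/6⌋ = $26,143. Book value $78,430.
Year 4: ⌊$78,430 × 150%/6⌋ = $19,607. Book value $58,823.
Year 5: ⌊$58,823 × 150%/6⌋ = $14,705. Book value $44,118.
Accumulated through year 5 = $185,906 − $44,118 = $141,788.

$141,788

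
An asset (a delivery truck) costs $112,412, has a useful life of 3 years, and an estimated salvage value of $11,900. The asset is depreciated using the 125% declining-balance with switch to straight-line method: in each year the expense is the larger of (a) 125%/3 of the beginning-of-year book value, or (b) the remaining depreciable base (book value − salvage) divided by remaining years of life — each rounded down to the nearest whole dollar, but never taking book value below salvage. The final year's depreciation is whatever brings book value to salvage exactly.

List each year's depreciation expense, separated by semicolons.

$46,838; $27,322; $26,352

Depreciable base = $112,412 − $11,900 = $100,512.
Year 1: DB = ⌊$112,412 × 125%/3⌋ = $46,838; SL = ⌊$100,512/3⌋ = $33,504 → take DB $46,838. Book value $65,574.
Year 2: DB = ⌊$65,574 × 125%/3⌋ = $27,322; SL = ⌊$53,674/2⌋ = $26,837 → take DB $27,322. Book value $38,252.
Year 3 (final): $38,252 − $11,900 = $26,352. Book value $11,900.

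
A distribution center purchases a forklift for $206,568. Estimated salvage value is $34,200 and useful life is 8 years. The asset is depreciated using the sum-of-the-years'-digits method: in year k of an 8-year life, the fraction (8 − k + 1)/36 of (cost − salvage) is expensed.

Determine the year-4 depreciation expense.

Depreciable base = $206,568 − $34,200 = $172,368.
Sum of the years' digits = 8+7+6+5+4+3+2+1 = 36.
Year 1: $172,368 × 8/36 = $38,304. Book value $168,264.
Year 2: $172,368 × 7/36 = $33,516. Book value $134,748.
Year 3: $172,368 × 6/36 = $28,728. Book value $106,020.
Year 4: $172,368 × 5/36 = $23,940. Book value $82,080.

$23,940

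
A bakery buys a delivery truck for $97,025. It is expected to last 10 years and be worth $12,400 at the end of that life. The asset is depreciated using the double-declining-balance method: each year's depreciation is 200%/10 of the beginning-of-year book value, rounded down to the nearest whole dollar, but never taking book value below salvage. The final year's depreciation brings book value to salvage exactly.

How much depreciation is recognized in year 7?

Depreciable base = $97,025 − $12,400 = $84,625.
Year 1: ⌊$97,025 × 200%/10⌋ = $19,405. Book value $77,620.
Year 2: ⌊$77,620 × 200%/10⌋ = $15,524. Book value $62,096.
Year 3: ⌊$62,096 × 200%/10⌋ = $12,419. Book value $49,677.
Year 4: ⌊$49,677 × 200%/10⌋ = $9,935. Book value $39,742.
Year 5: ⌊$39,742 × 200%/10⌋ = $7,948. Book value $31,794.
Year 6: ⌊$31,794 × 200%/10⌋ = $6,358. Book value $25,436.
Year 7: ⌊$25,436 × 200%/10⌋ = $5,087. Book value $20,349.

$5,087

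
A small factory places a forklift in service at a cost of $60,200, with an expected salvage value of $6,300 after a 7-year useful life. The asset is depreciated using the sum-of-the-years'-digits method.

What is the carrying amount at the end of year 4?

$17,850

Depreciable base = $60,200 − $6,300 = $53,900.
Sum of the years' digits = 7+6+5+4+3+2+1 = 28.
Year 1: $53,900 × 7/28 = $13,475. Book value $46,725.
Year 2: $53,900 × 6/28 = $11,550. Book value $35,175.
Year 3: $53,900 × 5/28 = $9,625. Book value $25,550.
Year 4: $53,900 × 4/28 = $7,700. Book value $17,850.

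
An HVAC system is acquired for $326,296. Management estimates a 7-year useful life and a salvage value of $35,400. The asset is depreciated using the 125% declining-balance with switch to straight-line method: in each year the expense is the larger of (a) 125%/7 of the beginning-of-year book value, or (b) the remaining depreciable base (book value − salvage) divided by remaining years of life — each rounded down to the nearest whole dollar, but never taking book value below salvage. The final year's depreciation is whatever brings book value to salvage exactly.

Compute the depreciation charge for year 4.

$36,363

Depreciable base = $326,296 − $35,400 = $290,896.
Year 1: DB = ⌊$326,296 × 125%/7⌋ = $58,267; SL = ⌊$290,896/7⌋ = $41,556 → take DB $58,267. Book value $268,029.
Year 2: DB = ⌊$268,029 × 125%/7⌋ = $47,862; SL = ⌊$232,629/6⌋ = $38,771 → take DB $47,862. Book value $220,167.
Year 3: DB = ⌊$220,167 × 125%/7⌋ = $39,315; SL = ⌊$184,767/5⌋ = $36,953 → take DB $39,315. Book value $180,852.
Year 4: DB = ⌊$180,852 × 125%/7⌋ = $32,295; SL = ⌊$145,452/4⌋ = $36,363 → take SL $36,363. Book value $144,489.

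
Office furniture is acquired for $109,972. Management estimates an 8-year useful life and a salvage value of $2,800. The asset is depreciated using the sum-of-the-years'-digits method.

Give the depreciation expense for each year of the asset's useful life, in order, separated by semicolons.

Depreciable base = $109,972 − $2,800 = $107,172.
Sum of the years' digits = 8+7+6+5+4+3+2+1 = 36.
Year 1: $107,172 × 8/36 = $23,816. Book value $86,156.
Year 2: $107,172 × 7/36 = $20,839. Book value $65,317.
Year 3: $107,172 × 6/36 = $17,862. Book value $47,455.
Year 4: $107,172 × 5/36 = $14,885. Book value $32,570.
Year 5: $107,172 × 4/36 = $11,908. Book value $20,662.
Year 6: $107,172 × 3/36 = $8,931. Book value $11,731.
Year 7: $107,172 × 2/36 = $5,954. Book value $5,777.
Year 8: $107,172 × 1/36 = $2,977. Book value $2,800.

$23,816; $20,839; $17,862; $14,885; $11,908; $8,931; $5,954; $2,977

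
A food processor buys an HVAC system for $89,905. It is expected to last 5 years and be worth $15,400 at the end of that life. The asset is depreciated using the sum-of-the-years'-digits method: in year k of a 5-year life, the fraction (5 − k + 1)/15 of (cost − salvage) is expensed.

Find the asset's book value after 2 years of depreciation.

$45,202

Depreciable base = $89,905 − $15,400 = $74,505.
Sum of the years' digits = 5+4+3+2+1 = 15.
Year 1: $74,505 × 5/15 = $24,835. Book value $65,070.
Year 2: $74,505 × 4/15 = $19,868. Book value $45,202.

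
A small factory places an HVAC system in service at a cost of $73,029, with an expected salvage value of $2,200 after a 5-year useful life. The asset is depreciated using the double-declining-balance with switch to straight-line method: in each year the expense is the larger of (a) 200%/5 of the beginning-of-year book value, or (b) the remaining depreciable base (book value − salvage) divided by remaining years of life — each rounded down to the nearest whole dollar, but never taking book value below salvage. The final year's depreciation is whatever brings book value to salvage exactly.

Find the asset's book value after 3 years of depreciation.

$15,775

Depreciable base = $73,029 − $2,200 = $70,829.
Year 1: DB = ⌊$73,029 × 200%/5⌋ = $29,211; SL = ⌊$70,829/5⌋ = $14,165 → take DB $29,211. Book value $43,818.
Year 2: DB = ⌊$43,818 × 200%/5⌋ = $17,527; SL = ⌊$41,618/4⌋ = $10,404 → take DB $17,527. Book value $26,291.
Year 3: DB = ⌊$26,291 × 200%/5⌋ = $10,516; SL = ⌊$24,091/3⌋ = $8,030 → take DB $10,516. Book value $15,775.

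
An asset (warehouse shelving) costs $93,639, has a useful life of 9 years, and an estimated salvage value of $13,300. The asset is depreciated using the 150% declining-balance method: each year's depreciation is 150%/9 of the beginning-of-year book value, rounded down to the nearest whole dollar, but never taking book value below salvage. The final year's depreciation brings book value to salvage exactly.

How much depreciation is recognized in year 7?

Depreciable base = $93,639 − $13,300 = $80,339.
Year 1: ⌊$93,639 × 150%/9⌋ = $15,606. Book value $78,033.
Year 2: ⌊$78,033 × 150%/9⌋ = $13,005. Book value $65,028.
Year 3: ⌊$65,028 × 150%/9⌋ = $10,838. Book value $54,190.
Year 4: ⌊$54,190 × 150%/9⌋ = $9,031. Book value $45,159.
Year 5: ⌊$45,159 × 150%/9⌋ = $7,526. Book value $37,633.
Year 6: ⌊$37,633 × 150%/9⌋ = $6,272. Book value $31,361.
Year 7: ⌊$31,361 × 150%/9⌋ = $5,226. Book value $26,135.

$5,226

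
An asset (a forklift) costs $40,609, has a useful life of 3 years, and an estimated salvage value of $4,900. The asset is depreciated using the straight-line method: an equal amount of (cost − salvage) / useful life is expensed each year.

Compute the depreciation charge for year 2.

$11,903

Depreciable base = $40,609 − $4,900 = $35,709.
Annual expense = $35,709 / 3 = $11,903.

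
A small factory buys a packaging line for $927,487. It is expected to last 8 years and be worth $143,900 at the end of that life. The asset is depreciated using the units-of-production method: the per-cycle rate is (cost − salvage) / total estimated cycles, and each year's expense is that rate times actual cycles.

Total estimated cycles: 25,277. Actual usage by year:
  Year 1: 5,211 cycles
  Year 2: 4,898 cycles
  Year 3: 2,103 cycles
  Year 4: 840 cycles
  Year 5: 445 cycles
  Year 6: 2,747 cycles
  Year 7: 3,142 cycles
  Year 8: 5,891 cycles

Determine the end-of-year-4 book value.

Depreciable base = $927,487 − $143,900 = $783,587.
Rate = $783,587 / 25,277 cycles = $31 per cycle.
Year 1: 5,211 × $31 = $161,541. Book value $765,946.
Year 2: 4,898 × $31 = $151,838. Book value $614,108.
Year 3: 2,103 × $31 = $65,193. Book value $548,915.
Year 4: 840 × $31 = $26,040. Book value $522,875.

$522,875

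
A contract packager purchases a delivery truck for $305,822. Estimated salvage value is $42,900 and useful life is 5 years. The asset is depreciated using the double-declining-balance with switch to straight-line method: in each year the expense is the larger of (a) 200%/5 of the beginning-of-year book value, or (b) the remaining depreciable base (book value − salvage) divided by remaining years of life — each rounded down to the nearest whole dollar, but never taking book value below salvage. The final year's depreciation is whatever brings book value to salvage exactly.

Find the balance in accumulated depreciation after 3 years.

Depreciable base = $305,822 − $42,900 = $262,922.
Year 1: DB = ⌊$305,822 × 200%/5⌋ = $122,328; SL = ⌊$262,922/5⌋ = $52,584 → take DB $122,328. Book value $183,494.
Year 2: DB = ⌊$183,494 × 200%/5⌋ = $73,397; SL = ⌊$140,594/4⌋ = $35,148 → take DB $73,397. Book value $110,097.
Year 3: DB = ⌊$110,097 × 200%/5⌋ = $44,038; SL = ⌊$67,197/3⌋ = $22,399 → take DB $44,038. Book value $66,059.
Accumulated through year 3 = $305,822 − $66,059 = $239,763.

$239,763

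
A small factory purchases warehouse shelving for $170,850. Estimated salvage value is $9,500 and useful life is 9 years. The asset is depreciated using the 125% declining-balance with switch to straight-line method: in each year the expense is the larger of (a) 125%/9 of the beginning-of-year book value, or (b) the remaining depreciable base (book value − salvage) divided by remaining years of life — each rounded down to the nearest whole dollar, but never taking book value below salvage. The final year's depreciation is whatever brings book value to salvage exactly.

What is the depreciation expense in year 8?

$16,599

Depreciable base = $170,850 − $9,500 = $161,350.
Year 1: DB = ⌊$170,850 × 125%/9⌋ = $23,729; SL = ⌊$161,350/9⌋ = $17,927 → take DB $23,729. Book value $147,121.
Year 2: DB = ⌊$147,121 × 125%/9⌋ = $20,433; SL = ⌊$137,621/8⌋ = $17,202 → take DB $20,433. Book value $126,688.
Year 3: DB = ⌊$126,688 × 125%/9⌋ = $17,595; SL = ⌊$117,188/7⌋ = $16,741 → take DB $17,595. Book value $109,093.
Year 4: DB = ⌊$109,093 × 125%/9⌋ = $15,151; SL = ⌊$99,593/6⌋ = $16,598 → take SL $16,598. Book value $92,495.
Year 5: DB = ⌊$92,495 × 125%/9⌋ = $12,846; SL = ⌊$82,995/5⌋ = $16,599 → take SL $16,599. Book value $75,896.
Year 6: DB = ⌊$75,896 × 125%/9⌋ = $10,541; SL = ⌊$66,396/4⌋ = $16,599 → take SL $16,599. Book value $59,297.
Year 7: DB = ⌊$59,297 × 125%/9⌋ = $8,235; SL = ⌊$49,797/3⌋ = $16,599 → take SL $16,599. Book value $42,698.
Year 8: DB = ⌊$42,698 × 125%/9⌋ = $5,930; SL = ⌊$33,198/2⌋ = $16,599 → take SL $16,599. Book value $26,099.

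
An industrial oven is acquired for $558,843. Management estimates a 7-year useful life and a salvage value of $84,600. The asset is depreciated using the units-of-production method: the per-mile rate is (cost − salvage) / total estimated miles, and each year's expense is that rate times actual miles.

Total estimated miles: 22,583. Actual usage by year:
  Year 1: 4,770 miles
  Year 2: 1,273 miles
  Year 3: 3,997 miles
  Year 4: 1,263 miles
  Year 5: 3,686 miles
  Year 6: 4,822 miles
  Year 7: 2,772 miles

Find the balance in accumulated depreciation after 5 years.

$314,769

Depreciable base = $558,843 − $84,600 = $474,243.
Rate = $474,243 / 22,583 miles = $21 per mile.
Year 1: 4,770 × $21 = $100,170. Book value $458,673.
Year 2: 1,273 × $21 = $26,733. Book value $431,940.
Year 3: 3,997 × $21 = $83,937. Book value $348,003.
Year 4: 1,263 × $21 = $26,523. Book value $321,480.
Year 5: 3,686 × $21 = $77,406. Book value $244,074.
Accumulated through year 5 = $558,843 − $244,074 = $314,769.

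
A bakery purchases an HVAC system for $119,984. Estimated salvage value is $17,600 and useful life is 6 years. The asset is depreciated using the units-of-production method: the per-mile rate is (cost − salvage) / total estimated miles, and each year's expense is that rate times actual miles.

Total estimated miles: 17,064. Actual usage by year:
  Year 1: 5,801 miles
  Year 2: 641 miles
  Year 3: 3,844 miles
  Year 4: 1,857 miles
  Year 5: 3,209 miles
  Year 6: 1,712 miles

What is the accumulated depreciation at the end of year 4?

$72,858

Depreciable base = $119,984 − $17,600 = $102,384.
Rate = $102,384 / 17,064 miles = $6 per mile.
Year 1: 5,801 × $6 = $34,806. Book value $85,178.
Year 2: 641 × $6 = $3,846. Book value $81,332.
Year 3: 3,844 × $6 = $23,064. Book value $58,268.
Year 4: 1,857 × $6 = $11,142. Book value $47,126.
Accumulated through year 4 = $119,984 − $47,126 = $72,858.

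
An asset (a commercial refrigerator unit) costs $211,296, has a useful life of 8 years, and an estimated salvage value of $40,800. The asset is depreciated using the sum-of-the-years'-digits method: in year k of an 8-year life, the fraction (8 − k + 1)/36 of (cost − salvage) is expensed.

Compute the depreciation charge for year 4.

$23,680

Depreciable base = $211,296 − $40,800 = $170,496.
Sum of the years' digits = 8+7+6+5+4+3+2+1 = 36.
Year 1: $170,496 × 8/36 = $37,888. Book value $173,408.
Year 2: $170,496 × 7/36 = $33,152. Book value $140,256.
Year 3: $170,496 × 6/36 = $28,416. Book value $111,840.
Year 4: $170,496 × 5/36 = $23,680. Book value $88,160.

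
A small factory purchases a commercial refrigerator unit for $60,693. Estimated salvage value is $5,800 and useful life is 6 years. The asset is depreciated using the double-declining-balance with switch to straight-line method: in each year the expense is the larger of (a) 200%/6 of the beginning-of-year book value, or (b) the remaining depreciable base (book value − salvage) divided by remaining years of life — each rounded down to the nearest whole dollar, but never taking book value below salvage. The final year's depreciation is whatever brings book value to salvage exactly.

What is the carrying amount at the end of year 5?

$7,994

Depreciable base = $60,693 − $5,800 = $54,893.
Year 1: DB = ⌊$60,693 × 200%/6⌋ = $20,231; SL = ⌊$54,893/6⌋ = $9,148 → take DB $20,231. Book value $40,462.
Year 2: DB = ⌊$40,462 × 200%/6⌋ = $13,487; SL = ⌊$34,662/5⌋ = $6,932 → take DB $13,487. Book value $26,975.
Year 3: DB = ⌊$26,975 × 200%/6⌋ = $8,991; SL = ⌊$21,175/4⌋ = $5,293 → take DB $8,991. Book value $17,984.
Year 4: DB = ⌊$17,984 × 200%/6⌋ = $5,994; SL = ⌊$12,184/3⌋ = $4,061 → take DB $5,994. Book value $11,990.
Year 5: DB = ⌊$11,990 × 200%/6⌋ = $3,996; SL = ⌊$6,190/2⌋ = $3,095 → take DB $3,996. Book value $7,994.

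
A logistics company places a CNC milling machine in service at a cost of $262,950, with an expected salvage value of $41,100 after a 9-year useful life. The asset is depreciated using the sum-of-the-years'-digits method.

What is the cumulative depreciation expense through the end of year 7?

$207,060

Depreciable base = $262,950 − $41,100 = $221,850.
Sum of the years' digits = 9+8+7+6+5+4+3+2+1 = 45.
Year 1: $221,850 × 9/45 = $44,370. Book value $218,580.
Year 2: $221,850 × 8/45 = $39,440. Book value $179,140.
Year 3: $221,850 × 7/45 = $34,510. Book value $144,630.
Year 4: $221,850 × 6/45 = $29,580. Book value $115,050.
Year 5: $221,850 × 5/45 = $24,650. Book value $90,400.
Year 6: $221,850 × 4/45 = $19,720. Book value $70,680.
Year 7: $221,850 × 3/45 = $14,790. Book value $55,890.
Accumulated through year 7 = $262,950 − $55,890 = $207,060.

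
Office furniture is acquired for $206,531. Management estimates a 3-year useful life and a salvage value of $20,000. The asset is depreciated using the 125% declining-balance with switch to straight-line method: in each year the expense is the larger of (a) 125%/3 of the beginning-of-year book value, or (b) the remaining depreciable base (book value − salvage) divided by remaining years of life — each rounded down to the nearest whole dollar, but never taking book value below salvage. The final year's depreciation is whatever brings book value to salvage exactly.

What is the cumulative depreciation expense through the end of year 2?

$136,292

Depreciable base = $206,531 − $20,000 = $186,531.
Year 1: DB = ⌊$206,531 × 125%/3⌋ = $86,054; SL = ⌊$186,531/3⌋ = $62,177 → take DB $86,054. Book value $120,477.
Year 2: DB = ⌊$120,477 × 125%/3⌋ = $50,198; SL = ⌊$100,477/2⌋ = $50,238 → take SL $50,238. Book value $70,239.
Accumulated through year 2 = $206,531 − $70,239 = $136,292.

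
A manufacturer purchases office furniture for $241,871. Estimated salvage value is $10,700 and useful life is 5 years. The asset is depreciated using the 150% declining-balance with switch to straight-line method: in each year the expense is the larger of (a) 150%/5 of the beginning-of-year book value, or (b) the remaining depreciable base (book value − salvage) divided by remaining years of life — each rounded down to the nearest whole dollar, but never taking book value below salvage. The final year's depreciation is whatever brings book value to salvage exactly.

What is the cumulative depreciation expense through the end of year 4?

$195,232

Depreciable base = $241,871 − $10,700 = $231,171.
Year 1: DB = ⌊$241,871 × 150%/5⌋ = $72,561; SL = ⌊$231,171/5⌋ = $46,234 → take DB $72,561. Book value $169,310.
Year 2: DB = ⌊$169,310 × 150%/5⌋ = $50,793; SL = ⌊$158,610/4⌋ = $39,652 → take DB $50,793. Book value $118,517.
Year 3: DB = ⌊$118,517 × 150%/5⌋ = $35,555; SL = ⌊$107,817/3⌋ = $35,939 → take SL $35,939. Book value $82,578.
Year 4: DB = ⌊$82,578 × 150%/5⌋ = $24,773; SL = ⌊$71,878/2⌋ = $35,939 → take SL $35,939. Book value $46,639.
Accumulated through year 4 = $241,871 − $46,639 = $195,232.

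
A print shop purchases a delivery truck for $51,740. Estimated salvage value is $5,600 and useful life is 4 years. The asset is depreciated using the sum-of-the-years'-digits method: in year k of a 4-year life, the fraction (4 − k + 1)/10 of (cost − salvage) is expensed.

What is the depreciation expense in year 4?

$4,614

Depreciable base = $51,740 − $5,600 = $46,140.
Sum of the years' digits = 4+3+2+1 = 10.
Year 1: $46,140 × 4/10 = $18,456. Book value $33,284.
Year 2: $46,140 × 3/10 = $13,842. Book value $19,442.
Year 3: $46,140 × 2/10 = $9,228. Book value $10,214.
Year 4: $46,140 × 1/10 = $4,614. Book value $5,600.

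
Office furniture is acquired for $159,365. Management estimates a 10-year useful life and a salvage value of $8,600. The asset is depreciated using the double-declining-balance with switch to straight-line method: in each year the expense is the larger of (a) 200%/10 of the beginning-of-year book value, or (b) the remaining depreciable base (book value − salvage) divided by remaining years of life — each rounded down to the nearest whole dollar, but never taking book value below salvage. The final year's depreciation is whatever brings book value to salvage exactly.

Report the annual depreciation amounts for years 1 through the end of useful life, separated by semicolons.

Depreciable base = $159,365 − $8,600 = $150,765.
Year 1: DB = ⌊$159,365 × 200%/10⌋ = $31,873; SL = ⌊$150,765/10⌋ = $15,076 → take DB $31,873. Book value $127,492.
Year 2: DB = ⌊$127,492 × 200%/10⌋ = $25,498; SL = ⌊$118,892/9⌋ = $13,210 → take DB $25,498. Book value $101,994.
Year 3: DB = ⌊$101,994 × 200%/10⌋ = $20,398; SL = ⌊$93,394/8⌋ = $11,674 → take DB $20,398. Book value $81,596.
Year 4: DB = ⌊$81,596 × 200%/10⌋ = $16,319; SL = ⌊$72,996/7⌋ = $10,428 → take DB $16,319. Book value $65,277.
Year 5: DB = ⌊$65,277 × 200%/10⌋ = $13,055; SL = ⌊$56,677/6⌋ = $9,446 → take DB $13,055. Book value $52,222.
Year 6: DB = ⌊$52,222 × 200%/10⌋ = $10,444; SL = ⌊$43,622/5⌋ = $8,724 → take DB $10,444. Book value $41,778.
Year 7: DB = ⌊$41,778 × 200%/10⌋ = $8,355; SL = ⌊$33,178/4⌋ = $8,294 → take DB $8,355. Book value $33,423.
Year 8: DB = ⌊$33,423 × 200%/10⌋ = $6,684; SL = ⌊$24,823/3⌋ = $8,274 → take SL $8,274. Book value $25,149.
Year 9: DB = ⌊$25,149 × 200%/10⌋ = $5,029; SL = ⌊$16,549/2⌋ = $8,274 → take SL $8,274. Book value $16,875.
Year 10 (final): $16,875 − $8,600 = $8,275. Book value $8,600.

$31,873; $25,498; $20,398; $16,319; $13,055; $10,444; $8,355; $8,274; $8,274; $8,275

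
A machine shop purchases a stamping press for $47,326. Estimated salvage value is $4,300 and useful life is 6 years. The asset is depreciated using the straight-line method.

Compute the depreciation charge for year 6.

$7,171

Depreciable base = $47,326 − $4,300 = $43,026.
Annual expense = $43,026 / 6 = $7,171.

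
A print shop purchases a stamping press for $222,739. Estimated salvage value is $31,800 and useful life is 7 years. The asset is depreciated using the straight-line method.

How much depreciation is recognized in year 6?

$27,277

Depreciable base = $222,739 − $31,800 = $190,939.
Annual expense = $190,939 / 7 = $27,277.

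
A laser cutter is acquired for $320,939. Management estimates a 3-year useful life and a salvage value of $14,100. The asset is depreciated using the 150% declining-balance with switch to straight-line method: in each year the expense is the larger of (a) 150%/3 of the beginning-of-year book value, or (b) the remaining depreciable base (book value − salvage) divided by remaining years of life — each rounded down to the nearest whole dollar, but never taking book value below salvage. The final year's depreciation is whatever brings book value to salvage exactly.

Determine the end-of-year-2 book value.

Depreciable base = $320,939 − $14,100 = $306,839.
Year 1: DB = ⌊$320,939 × 150%/3⌋ = $160,469; SL = ⌊$306,839/3⌋ = $102,279 → take DB $160,469. Book value $160,470.
Year 2: DB = ⌊$160,470 × 150%/3⌋ = $80,235; SL = ⌊$146,370/2⌋ = $73,185 → take DB $80,235. Book value $80,235.

$80,235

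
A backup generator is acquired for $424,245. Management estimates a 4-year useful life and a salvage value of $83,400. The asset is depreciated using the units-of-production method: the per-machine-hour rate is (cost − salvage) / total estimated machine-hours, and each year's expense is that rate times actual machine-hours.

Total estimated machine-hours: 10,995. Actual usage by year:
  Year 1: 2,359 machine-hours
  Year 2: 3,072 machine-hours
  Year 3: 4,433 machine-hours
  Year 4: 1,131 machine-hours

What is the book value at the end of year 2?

$255,884

Depreciable base = $424,245 − $83,400 = $340,845.
Rate = $340,845 / 10,995 machine-hours = $31 per machine-hour.
Year 1: 2,359 × $31 = $73,129. Book value $351,116.
Year 2: 3,072 × $31 = $95,232. Book value $255,884.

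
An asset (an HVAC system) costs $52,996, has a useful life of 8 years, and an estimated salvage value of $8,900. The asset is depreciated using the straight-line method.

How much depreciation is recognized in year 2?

$5,512

Depreciable base = $52,996 − $8,900 = $44,096.
Annual expense = $44,096 / 8 = $5,512.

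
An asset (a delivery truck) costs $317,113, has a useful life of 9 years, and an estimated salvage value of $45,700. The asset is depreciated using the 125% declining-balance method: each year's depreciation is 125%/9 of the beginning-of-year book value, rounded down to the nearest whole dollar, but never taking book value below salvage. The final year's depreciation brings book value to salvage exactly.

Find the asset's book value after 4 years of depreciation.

Depreciable base = $317,113 − $45,700 = $271,413.
Year 1: ⌊$317,113 × 125%/9⌋ = $44,043. Book value $273,070.
Year 2: ⌊$273,070 × 125%/9⌋ = $37,926. Book value $235,144.
Year 3: ⌊$235,144 × 125%/9⌋ = $32,658. Book value $202,486.
Year 4: ⌊$202,486 × 125%/9⌋ = $28,123. Book value $174,363.

$174,363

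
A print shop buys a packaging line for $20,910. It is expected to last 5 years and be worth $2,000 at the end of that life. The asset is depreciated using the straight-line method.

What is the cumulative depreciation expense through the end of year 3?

$11,346

Depreciable base = $20,910 − $2,000 = $18,910.
Annual expense = $18,910 / 5 = $3,782.
End of year 1: book value $17,128.
End of year 2: book value $13,346.
End of year 3: book value $9,564.
Accumulated through year 3 = $20,910 − $9,564 = $11,346.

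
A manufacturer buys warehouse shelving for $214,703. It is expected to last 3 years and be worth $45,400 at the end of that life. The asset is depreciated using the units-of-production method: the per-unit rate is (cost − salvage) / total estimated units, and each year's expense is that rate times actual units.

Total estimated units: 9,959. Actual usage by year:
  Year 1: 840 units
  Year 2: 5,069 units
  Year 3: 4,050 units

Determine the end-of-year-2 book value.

$114,250

Depreciable base = $214,703 − $45,400 = $169,303.
Rate = $169,303 / 9,959 units = $17 per unit.
Year 1: 840 × $17 = $14,280. Book value $200,423.
Year 2: 5,069 × $17 = $86,173. Book value $114,250.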